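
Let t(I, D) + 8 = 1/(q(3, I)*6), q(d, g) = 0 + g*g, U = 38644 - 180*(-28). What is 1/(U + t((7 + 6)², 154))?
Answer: 171366/7484581417 ≈ 2.2896e-5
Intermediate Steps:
U = 43684 (U = 38644 - 1*(-5040) = 38644 + 5040 = 43684)
q(d, g) = g² (q(d, g) = 0 + g² = g²)
t(I, D) = -8 + 1/(6*I²) (t(I, D) = -8 + 1/(I²*6) = -8 + 1/(6*I²))
1/(U + t((7 + 6)², 154)) = 1/(43684 + (-8 + 1/(6*((7 + 6)²)²))) = 1/(43684 + (-8 + 1/(6*(13²)²))) = 1/(43684 + (-8 + (⅙)/169²)) = 1/(43684 + (-8 + (⅙)*(1/28561))) = 1/(43684 + (-8 + 1/171366)) = 1/(43684 - 1370927/171366) = 1/(7484581417/171366) = 171366/7484581417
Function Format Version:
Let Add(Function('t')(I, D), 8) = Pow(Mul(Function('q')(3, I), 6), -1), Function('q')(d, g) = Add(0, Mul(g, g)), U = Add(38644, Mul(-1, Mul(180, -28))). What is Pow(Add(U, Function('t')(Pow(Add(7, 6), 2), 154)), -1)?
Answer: Rational(171366, 7484581417) ≈ 2.2896e-5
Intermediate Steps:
U = 43684 (U = Add(38644, Mul(-1, -5040)) = Add(38644, 5040) = 43684)
Function('q')(d, g) = Pow(g, 2) (Function('q')(d, g) = Add(0, Pow(g, 2)) = Pow(g, 2))
Function('t')(I, D) = Add(-8, Mul(Rational(1, 6), Pow(I, -2))) (Function('t')(I, D) = Add(-8, Pow(Mul(Pow(I, 2), 6), -1)) = Add(-8, Pow(Mul(6, Pow(I, 2)), -1)) = Add(-8, Mul(Rational(1, 6), Pow(I, -2))))
Pow(Add(U, Function('t')(Pow(Add(7, 6), 2), 154)), -1) = Pow(Add(43684, Add(-8, Mul(Rational(1, 6), Pow(Pow(Add(7, 6), 2), -2)))), -1) = Pow(Add(43684, Add(-8, Mul(Rational(1, 6), Pow(Pow(13, 2), -2)))), -1) = Pow(Add(43684, Add(-8, Mul(Rational(1, 6), Pow(169, -2)))), -1) = Pow(Add(43684, Add(-8, Mul(Rational(1, 6), Rational(1, 28561)))), -1) = Pow(Add(43684, Add(-8, Rational(1, 171366))), -1) = Pow(Add(43684, Rational(-1370927, 171366)), -1) = Pow(Rational(7484581417, 171366), -1) = Rational(171366, 7484581417)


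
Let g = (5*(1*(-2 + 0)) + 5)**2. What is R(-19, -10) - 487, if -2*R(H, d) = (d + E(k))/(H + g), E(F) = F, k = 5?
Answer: -5839/12 ≈ -486.58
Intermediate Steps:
g = 25 (g = (5*(1*(-2)) + 5)**2 = (5*(-2) + 5)**2 = (-10 + 5)**2 = (-5)**2 = 25)
R(H, d) = -(5 + d)/(2*(25 + H)) (R(H, d) = -(d + 5)/(2*(H + 25)) = -(5 + d)/(2*(25 + H)))
R(-19, -10) - 487 = (-5 - 1*(-10))/(2*(25 - 19)) - 487 = (1/2)*(-5 + 10)/6 - 487 = (1/2)*(1/6)*5 - 487 = 5/12 - 487 = -5839/12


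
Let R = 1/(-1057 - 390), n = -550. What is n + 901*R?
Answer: -796751/1447 ≈ -550.62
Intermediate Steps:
R = -1/1447 (R = 1/(-1447) = -1/1447 ≈ -0.00069109)
n + 901*R = -550 + 901*(-1/1447) = -550 - 901/1447 = -796751/1447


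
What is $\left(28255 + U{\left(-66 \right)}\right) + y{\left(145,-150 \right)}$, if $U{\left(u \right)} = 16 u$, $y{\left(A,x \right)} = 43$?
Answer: $27242$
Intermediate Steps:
$\left(28255 + U{\left(-66 \right)}\right) + y{\left(145,-150 \right)} = \left(28255 + 16 \left(-66\right)\right) + 43 = \left(28255 - 1056\right) + 43 = 27199 + 43 = 27242$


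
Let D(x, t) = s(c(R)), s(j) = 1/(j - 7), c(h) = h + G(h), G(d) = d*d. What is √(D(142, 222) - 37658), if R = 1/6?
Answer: I*√46131230/35 ≈ 194.06*I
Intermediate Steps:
G(d) = d²
R = ⅙ ≈ 0.16667
c(h) = h + h²
s(j) = 1/(-7 + j)
D(x, t) = -36/245 (D(x, t) = 1/(-7 + (1 + ⅙)/6) = 1/(-7 + (⅙)*(7/6)) = 1/(-7 + 7/36) = 1/(-245/36) = -36/245)
√(D(142, 222) - 37658) = √(-36/245 - 37658) = √(-9226246/245) = I*√46131230/35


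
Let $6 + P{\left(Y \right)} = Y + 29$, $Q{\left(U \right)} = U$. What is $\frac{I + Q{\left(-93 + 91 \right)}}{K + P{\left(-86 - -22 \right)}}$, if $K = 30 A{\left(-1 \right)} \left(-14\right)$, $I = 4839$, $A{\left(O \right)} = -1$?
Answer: $\frac{4837}{379} \approx 12.763$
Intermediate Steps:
$P{\left(Y \right)} = 23 + Y$ ($P{\left(Y \right)} = -6 + \left(Y + 29\right) = -6 + \left(29 + Y\right) = 23 + Y$)
$K = 420$ ($K = 30 \left(-1\right) \left(-14\right) = \left(-30\right) \left(-14\right) = 420$)
$\frac{I + Q{\left(-93 + 91 \right)}}{K + P{\left(-86 - -22 \right)}} = \frac{4839 + \left(-93 + 91\right)}{420 + \left(23 - 64\right)} = \frac{4839 - 2}{420 + \left(23 + \left(-86 + 22\right)\right)} = \frac{4837}{420 + \left(23 - 64\right)} = \frac{4837}{420 - 41} = \frac{4837}{379}$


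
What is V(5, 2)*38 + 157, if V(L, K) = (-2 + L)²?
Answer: 499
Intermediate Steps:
V(5, 2)*38 + 157 = (-2 + 5)²*38 + 157 = 3²*38 + 157 = 9*38 + 157 = 342 + 157 = 499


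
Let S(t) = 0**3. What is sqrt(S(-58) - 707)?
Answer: I*sqrt(707) ≈ 26.589*I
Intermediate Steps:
S(t) = 0
sqrt(S(-58) - 707) = sqrt(0 - 707) = sqrt(-707) = I*sqrt(707)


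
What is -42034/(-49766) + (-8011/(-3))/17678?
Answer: 1313953291/1319645022 ≈ 0.99569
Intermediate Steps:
-42034/(-49766) + (-8011/(-3))/17678 = -42034*(-1/49766) - ⅓*(-8011)*(1/17678) = 21017/24883 + (8011/3)*(1/17678) = 21017/24883 + 8011/53034 = 1313953291/1319645022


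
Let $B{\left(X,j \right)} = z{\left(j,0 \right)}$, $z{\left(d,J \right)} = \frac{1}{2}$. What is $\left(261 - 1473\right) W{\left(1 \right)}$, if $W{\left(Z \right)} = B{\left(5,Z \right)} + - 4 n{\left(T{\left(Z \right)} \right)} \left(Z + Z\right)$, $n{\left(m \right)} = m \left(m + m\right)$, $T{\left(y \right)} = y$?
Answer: $18786$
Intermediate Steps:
$z{\left(d,J \right)} = \frac{1}{2}$
$B{\left(X,j \right)} = \frac{1}{2}$
$n{\left(m \right)} = 2 m^{2}$ ($n{\left(m \right)} = m 2 m = 2 m^{2}$)
$W{\left(Z \right)} = \frac{1}{2} - 16 Z^{3}$ ($W{\left(Z \right)} = \frac{1}{2} + - 4 \cdot 2 Z^{2} \left(Z + Z\right) = \frac{1}{2} + - 8 Z^{2} \cdot 2 Z = \frac{1}{2} - 16 Z^{3}$)
$\left(261 - 1473\right) W{\left(1 \right)} = \left(261 - 1473\right) \left(\frac{1}{2} - 16 \cdot 1^{3}\right) = - 1212 \left(\frac{1}{2} - 16\right) = \left(-1212\right) \left(- \frac{31}{2}\right) = 18786$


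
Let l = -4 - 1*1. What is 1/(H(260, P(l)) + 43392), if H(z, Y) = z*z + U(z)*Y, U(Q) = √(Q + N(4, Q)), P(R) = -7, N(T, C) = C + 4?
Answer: 3964/439971371 + √131/879942742 ≈ 9.0227e-6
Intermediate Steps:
l = -5 (l = -4 - 1 = -5)
N(T, C) = 4 + C
U(Q) = √(4 + 2*Q) (U(Q) = √(Q + (4 + Q)) = √(4 + 2*Q))
H(z, Y) = z² + Y*√(4 + 2*z) (H(z, Y) = z*z + √(4 + 2*z)*Y = z² + Y*√(4 + 2*z))
1/(H(260, P(l)) + 43392) = 1/((260² - 7*√(4 + 2*260)) + 43392) = 1/((67600 - 7*√(4 + 520)) + 43392) = 1/((67600 - 14*√131) + 43392) = 1/(110992 - 14*√131)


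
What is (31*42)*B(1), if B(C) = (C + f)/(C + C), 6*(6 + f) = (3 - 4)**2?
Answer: -6293/2 ≈ -3146.5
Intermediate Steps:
f = -35/6 (f = -6 + (3 - 4)**2/6 = -6 + (1/6)*(-1)**2 = -6 + (1/6)*1 = -6 + 1/6 = -35/6 ≈ -5.8333)
B(C) = (-35/6 + C)/(2*C) (B(C) = (C - 35/6)/(C + C) = (-35/6 + C)/((2*C)) = (-35/6 + C)*(1/(2*C)) = (-35/6 + C)/(2*C))
(31*42)*B(1) = (31*42)*((1/12)*(-35 + 6*1)/1) = 1302*((1/12)*1*(-35 + 6)) = 1302*((1/12)*1*(-29)) = 1302*(-29/12) = -6293/2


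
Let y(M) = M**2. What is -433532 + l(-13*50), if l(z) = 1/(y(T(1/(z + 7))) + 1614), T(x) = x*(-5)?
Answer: -289298812619803/667306711 ≈ -4.3353e+5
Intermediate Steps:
T(x) = -5*x
l(z) = 1/(1614 + 25/(7 + z)**2) (l(z) = 1/((-5/(z + 7))**2 + 1614) = 1/((-5/(7 + z))**2 + 1614) = 1/(25/(7 + z)**2 + 1614) = 1/(1614 + 25/(7 + z)**2))
-433532 + l(-13*50) = -433532 + (7 - 13*50)**2/(25 + 1614*(7 - 13*50)**2) = -433532 + (7 - 650)**2/(25 + 1614*(7 - 650)**2) = -433532 + (-643)**2/(25 + 1614*(-643)**2) = -433532 + 413449/(25 + 1614*413449) = -433532 + 413449/(25 + 667306686) = -433532 + 413449/667306711 = -289298812619803/667306711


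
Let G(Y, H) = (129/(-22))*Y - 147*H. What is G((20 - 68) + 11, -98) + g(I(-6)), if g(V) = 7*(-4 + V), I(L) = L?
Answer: 320165/22 ≈ 14553.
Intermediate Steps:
g(V) = -28 + 7*V
G(Y, H) = -147*H - 129*Y/22 (G(Y, H) = (129*(-1/22))*Y - 147*H = -129*Y/22 - 147*H = -147*H - 129*Y/22)
G((20 - 68) + 11, -98) + g(I(-6)) = (-147*(-98) - 129*((20 - 68) + 11)/22) + (-28 + 7*(-6)) = (14406 - 129*(-48 + 11)/22) + (-28 - 42) = (14406 - 129/22*(-37)) - 70 = (14406 + 4773/22) - 70 = 321705/22 - 70 = 320165/22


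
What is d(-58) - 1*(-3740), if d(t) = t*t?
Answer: 7104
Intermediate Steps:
d(t) = t²
d(-58) - 1*(-3740) = (-58)² - 1*(-3740) = 3364 + 3740 = 7104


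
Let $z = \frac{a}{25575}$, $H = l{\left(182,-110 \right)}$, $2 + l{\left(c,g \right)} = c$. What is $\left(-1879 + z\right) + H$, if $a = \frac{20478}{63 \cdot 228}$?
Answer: $- \frac{104023905037}{61226550} \approx -1699.0$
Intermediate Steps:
$l{\left(c,g \right)} = -2 + c$
$a = \frac{3413}{2394}$ ($a = \frac{20478}{14364} = 20478 \cdot \frac{1}{14364} = \frac{3413}{2394} \approx 1.4256$)
$H = 180$ ($H = -2 + 182 = 180$)
$z = \frac{3413}{61226550}$ ($z = \frac{3413}{2394 \cdot 25575} = \frac{3413}{2394} \cdot \frac{1}{25575} = \frac{3413}{61226550} \approx 5.5744 \cdot 10^{-5}$)
$\left(-1879 + z\right) + H = \left(-1879 + \frac{3413}{61226550}\right) + 180 = - \frac{115044684037}{61226550} + 180 = - \frac{104023905037}{61226550}$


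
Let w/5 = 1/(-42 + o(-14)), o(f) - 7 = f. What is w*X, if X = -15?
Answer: 75/49 ≈ 1.5306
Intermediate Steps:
o(f) = 7 + f
w = -5/49 (w = 5/(-42 + (7 - 14)) = 5/(-42 - 7) = 5/(-49) = 5*(-1/49) = -5/49 ≈ -0.10204)
w*X = -5/49*(-15) = 75/49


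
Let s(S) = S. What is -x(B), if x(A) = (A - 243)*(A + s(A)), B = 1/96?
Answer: 23327/4608 ≈ 5.0623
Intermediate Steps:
B = 1/96 ≈ 0.010417
x(A) = 2*A*(-243 + A) (x(A) = (A - 243)*(A + A) = (-243 + A)*(2*A) = 2*A*(-243 + A))
-x(B) = -2*(-243 + 1/96)/96 = -2*(-23327)/(96*96) = -1*(-23327/4608) = 23327/4608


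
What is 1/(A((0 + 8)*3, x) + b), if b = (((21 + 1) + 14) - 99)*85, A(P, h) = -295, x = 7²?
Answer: -1/5650 ≈ -0.00017699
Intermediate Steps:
x = 49
b = -5355 (b = ((22 + 14) - 99)*85 = (36 - 99)*85 = -63*85 = -5355)
1/(A((0 + 8)*3, x) + b) = 1/(-295 - 5355) = 1/(-5650) = -1/5650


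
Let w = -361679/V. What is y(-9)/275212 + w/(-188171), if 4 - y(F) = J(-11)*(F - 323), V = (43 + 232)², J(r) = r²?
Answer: 142955342352737/979096404295625 ≈ 0.14601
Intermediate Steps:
V = 75625 (V = 275² = 75625)
w = -361679/75625 ≈ -4.7825
y(F) = 39087 - 121*F (y(F) = 4 - (-11)²*(F - 323) = 4 - 121*(-323 + F) = 4 - (-39083 + 121*F) = 4 + (39083 - 121*F) = 39087 - 121*F)
y(-9)/275212 + w/(-188171) = (39087 - 121*(-9))/275212 - 361679/75625/(-188171) = (39087 + 1089)*(1/275212) - 361679/75625*(-1/188171) = 40176*(1/275212) + 361679/14230431875 = 10044/68803 + 361679/14230431875 = 142955342352737/979096404295625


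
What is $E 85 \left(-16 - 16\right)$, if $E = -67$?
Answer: $182240$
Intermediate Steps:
$E 85 \left(-16 - 16\right) = \left(-67\right) 85 \left(-16 - 16\right) = - 5695 \left(-16 - 16\right) = \left(-5695\right) \left(-32\right) = 182240$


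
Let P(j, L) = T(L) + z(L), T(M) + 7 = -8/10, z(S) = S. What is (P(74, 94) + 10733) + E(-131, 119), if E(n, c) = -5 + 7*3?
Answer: 54176/5 ≈ 10835.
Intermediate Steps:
E(n, c) = 16 (E(n, c) = -5 + 21 = 16)
T(M) = -39/5 (T(M) = -7 - 8/10 = -7 - 8*⅒ = -7 - ⅘ = -39/5)
P(j, L) = -39/5 + L
(P(74, 94) + 10733) + E(-131, 119) = ((-39/5 + 94) + 10733) + 16 = (431/5 + 10733) + 16 = 54096/5 + 16 = 54176/5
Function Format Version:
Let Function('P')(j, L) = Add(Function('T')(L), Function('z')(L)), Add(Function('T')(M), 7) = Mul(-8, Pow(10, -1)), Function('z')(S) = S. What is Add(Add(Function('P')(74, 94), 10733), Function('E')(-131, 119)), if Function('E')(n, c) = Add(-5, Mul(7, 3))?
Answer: Rational(54176, 5) ≈ 10835.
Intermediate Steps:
Function('E')(n, c) = 16 (Function('E')(n, c) = Add(-5, 21) = 16)
Function('T')(M) = Rational(-39, 5) (Function('T')(M) = Add(-7, Mul(-8, Pow(10, -1))) = Add(-7, Mul(-8, Rational(1, 10))) = Add(-7, Rational(-4, 5)) = Rational(-39, 5))
Function('P')(j, L) = Add(Rational(-39, 5), L)
Add(Add(Function('P')(74, 94), 10733), Function('E')(-131, 119)) = Add(Add(Add(Rational(-39, 5), 94), 10733), 16) = Add(Add(Rational(431, 5), 10733), 16) = Add(Rational(54096, 5), 16) = Rational(54176, 5)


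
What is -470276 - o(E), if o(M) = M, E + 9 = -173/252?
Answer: -118507111/252 ≈ -4.7027e+5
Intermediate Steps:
E = -2441/252 (E = -9 - 173/252 = -2441/252 ≈ -9.6865)
-470276 - o(E) = -470276 - 1*(-2441/252) = -470276 + 2441/252 = -118507111/252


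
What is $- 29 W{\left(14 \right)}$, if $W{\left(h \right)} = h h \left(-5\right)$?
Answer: $28420$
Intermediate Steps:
$W{\left(h \right)} = - 5 h^{2}$ ($W{\left(h \right)} = h^{2} \left(-5\right) = - 5 h^{2}$)
$- 29 W{\left(14 \right)} = - 29 \left(- 5 \cdot 14^{2}\right) = - 29 \left(\left(-5\right) 196\right) = \left(-29\right) \left(-980\right) = 28420$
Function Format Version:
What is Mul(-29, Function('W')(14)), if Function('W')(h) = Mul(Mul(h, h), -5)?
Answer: 28420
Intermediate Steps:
Function('W')(h) = Mul(-5, Pow(h, 2)) (Function('W')(h) = Mul(Pow(h, 2), -5) = Mul(-5, Pow(h, 2)))
Mul(-29, Function('W')(14)) = Mul(-29, Mul(-5, Pow(14, 2))) = Mul(-29, Mul(-5, 196)) = Mul(-29, -980) = 28420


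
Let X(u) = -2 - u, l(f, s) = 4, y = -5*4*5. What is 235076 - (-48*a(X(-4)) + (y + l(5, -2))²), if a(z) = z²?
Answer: 226052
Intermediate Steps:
y = -100 (y = -20*5 = -100)
235076 - (-48*a(X(-4)) + (y + l(5, -2))²) = 235076 - (-48*(-2 - 1*(-4))² + (-100 + 4)²) = 235076 - (-48*(-2 + 4)² + (-96)²) = 235076 - (-48*2² + 9216) = 235076 - (-48*4 + 9216) = 235076 - (-192 + 9216) = 235076 - 1*9024 = 235076 - 9024 = 226052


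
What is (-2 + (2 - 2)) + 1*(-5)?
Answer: -7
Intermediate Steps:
(-2 + (2 - 2)) + 1*(-5) = (-2 + 0) - 5 = -2 - 5 = -7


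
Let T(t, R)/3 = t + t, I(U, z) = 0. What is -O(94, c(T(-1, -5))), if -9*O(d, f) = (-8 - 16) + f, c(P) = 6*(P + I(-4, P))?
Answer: -20/3 ≈ -6.6667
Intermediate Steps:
T(t, R) = 6*t (T(t, R) = 3*(t + t) = 3*(2*t) = 6*t)
c(P) = 6*P (c(P) = 6*(P + 0) = 6*P)
O(d, f) = 8/3 - f/9 (O(d, f) = -((-8 - 16) + f)/9 = -(-24 + f)/9 = 8/3 - f/9)
-O(94, c(T(-1, -5))) = -(8/3 - 2*6*(-1)/3) = -(8/3 - 2*(-6)/3) = -(8/3 - ⅑*(-36)) = -(8/3 + 4) = -1*20/3 = -20/3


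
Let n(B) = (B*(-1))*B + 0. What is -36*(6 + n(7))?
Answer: 1548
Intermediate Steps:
n(B) = -B² (n(B) = (-B)*B + 0 = -B² + 0 = -B²)
-36*(6 + n(7)) = -36*(6 - 1*7²) = -36*(6 - 1*49) = -36*(6 - 49) = -36*(-43) = 1548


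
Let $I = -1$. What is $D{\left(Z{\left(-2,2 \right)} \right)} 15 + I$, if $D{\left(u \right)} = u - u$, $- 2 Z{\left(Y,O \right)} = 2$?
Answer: $-1$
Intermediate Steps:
$Z{\left(Y,O \right)} = -1$ ($Z{\left(Y,O \right)} = \left(- \frac{1}{2}\right) 2 = -1$)
$D{\left(u \right)} = 0$
$D{\left(Z{\left(-2,2 \right)} \right)} 15 + I = 0 \cdot 15 - 1 = 0 - 1 = -1$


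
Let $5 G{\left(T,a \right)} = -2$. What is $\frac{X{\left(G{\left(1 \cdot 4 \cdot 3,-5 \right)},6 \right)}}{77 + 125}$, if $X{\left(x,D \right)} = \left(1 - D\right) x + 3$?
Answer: $\frac{5}{202} \approx 0.024752$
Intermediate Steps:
$G{\left(T,a \right)} = - \frac{2}{5}$ ($G{\left(T,a \right)} = \frac{1}{5} \left(-2\right) = - \frac{2}{5}$)
$X{\left(x,D \right)} = 3 + x \left(1 - D\right)$ ($X{\left(x,D \right)} = x \left(1 - D\right) + 3 = 3 + x \left(1 - D\right)$)
$\frac{X{\left(G{\left(1 \cdot 4 \cdot 3,-5 \right)},6 \right)}}{77 + 125} = \frac{3 - \frac{2}{5} - 6 \left(- \frac{2}{5}\right)}{77 + 125} = \frac{3 - \frac{2}{5} + \frac{12}{5}}{202} = 5 \cdot \frac{1}{202} = \frac{5}{202}$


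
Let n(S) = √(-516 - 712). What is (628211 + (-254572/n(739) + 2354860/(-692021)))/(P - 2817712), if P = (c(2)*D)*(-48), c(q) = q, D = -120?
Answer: -434732849571/1941943794032 - 63643*I*√307/430750472 ≈ -0.22386 - 0.0025888*I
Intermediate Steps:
n(S) = 2*I*√307 (n(S) = √(-1228) = 2*I*√307)
P = 11520 (P = (2*(-120))*(-48) = -240*(-48) = 11520)
(628211 + (-254572/n(739) + 2354860/(-692021)))/(P - 2817712) = (628211 + (-254572*(-I*√307/614) + 2354860/(-692021)))/(11520 - 2817712) = (628211 + (-(-127286)*I*√307/307 + 2354860*(-1/692021)))/(-2806192) = (628211 + (127286*I*√307/307 - 2354860/692021))*(-1/2806192) = (628211 + (-2354860/692021 + 127286*I*√307/307))*(-1/2806192) = (434732849571/692021 + 127286*I*√307/307)*(-1/2806192) = -434732849571/1941943794032 - 63643*I*√307/430750472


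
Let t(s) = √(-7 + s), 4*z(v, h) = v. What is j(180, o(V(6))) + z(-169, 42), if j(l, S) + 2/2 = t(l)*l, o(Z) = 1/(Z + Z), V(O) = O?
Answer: -173/4 + 180*√173 ≈ 2324.3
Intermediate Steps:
z(v, h) = v/4
o(Z) = 1/(2*Z)
j(l, S) = -1 + l*√(-7 + l) (j(l, S) = -1 + √(-7 + l)*l = -1 + l*√(-7 + l))
j(180, o(V(6))) + z(-169, 42) = (-1 + 180*√(-7 + 180)) + (¼)*(-169) = (-1 + 180*√173) - 169/4 = -173/4 + 180*√173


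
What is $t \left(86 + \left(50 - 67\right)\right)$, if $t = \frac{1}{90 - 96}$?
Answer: $- \frac{23}{2} \approx -11.5$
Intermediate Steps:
$t = - \frac{1}{6}$ ($t = \frac{1}{-6} = - \frac{1}{6} \approx -0.16667$)
$t \left(86 + \left(50 - 67\right)\right) = - \frac{86 + \left(50 - 67\right)}{6} = - \frac{86 - 17}{6} = \left(- \frac{1}{6}\right) 69 = - \frac{23}{2}$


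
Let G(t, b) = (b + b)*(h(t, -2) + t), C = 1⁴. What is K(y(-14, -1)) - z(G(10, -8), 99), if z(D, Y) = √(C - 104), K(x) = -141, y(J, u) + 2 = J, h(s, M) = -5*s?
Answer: -141 - I*√103 ≈ -141.0 - 10.149*I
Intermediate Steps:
y(J, u) = -2 + J
C = 1
G(t, b) = -8*b*t (G(t, b) = (b + b)*(-5*t + t) = (2*b)*(-4*t) = -8*b*t)
z(D, Y) = I*√103 (z(D, Y) = √(1 - 104) = √(-103) = I*√103)
K(y(-14, -1)) - z(G(10, -8), 99) = -141 - I*√103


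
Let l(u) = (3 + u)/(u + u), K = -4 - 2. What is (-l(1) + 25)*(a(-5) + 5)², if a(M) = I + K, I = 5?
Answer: 368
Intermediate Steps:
K = -6
l(u) = (3 + u)/(2*u) (l(u) = (3 + u)/((2*u)) = (3 + u)*(1/(2*u)) = (3 + u)/(2*u))
a(M) = -1 (a(M) = 5 - 6 = -1)
(-l(1) + 25)*(a(-5) + 5)² = (-(3 + 1)/(2*1) + 25)*(-1 + 5)² = (-4/2 + 25)*4² = (-1*2 + 25)*16 = (-2 + 25)*16 = 23*16 = 368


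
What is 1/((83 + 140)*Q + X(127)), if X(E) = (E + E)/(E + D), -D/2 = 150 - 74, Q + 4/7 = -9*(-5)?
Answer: 175/1732047 ≈ 0.00010104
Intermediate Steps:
Q = 311/7 (Q = -4/7 - 9*(-5) = -4/7 + 45 = 311/7 ≈ 44.429)
D = -152 (D = -2*(150 - 74) = -2*76 = -152)
X(E) = 2*E/(-152 + E) (X(E) = (E + E)/(E - 152) = (2*E)/(-152 + E) = 2*E/(-152 + E))
1/((83 + 140)*Q + X(127)) = 1/((83 + 140)*(311/7) + 2*127/(-152 + 127)) = 1/(223*(311/7) + 2*127/(-25)) = 1/(69353/7 + 2*127*(-1/25)) = 1/(69353/7 - 254/25) = 1/(1732047/175) = 175/1732047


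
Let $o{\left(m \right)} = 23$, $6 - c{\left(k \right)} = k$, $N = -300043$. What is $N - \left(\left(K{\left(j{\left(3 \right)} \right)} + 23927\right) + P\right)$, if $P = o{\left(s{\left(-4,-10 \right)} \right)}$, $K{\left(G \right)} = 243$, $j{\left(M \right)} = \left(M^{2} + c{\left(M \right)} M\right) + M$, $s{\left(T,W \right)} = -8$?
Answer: $-324236$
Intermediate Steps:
$c{\left(k \right)} = 6 - k$
$j{\left(M \right)} = M + M^{2} + M \left(6 - M\right)$ ($j{\left(M \right)} = \left(M^{2} + \left(6 - M\right) M\right) + M = \left(M^{2} + M \left(6 - M\right)\right) + M = M + M^{2} + M \left(6 - M\right)$)
$P = 23$
$N - \left(\left(K{\left(j{\left(3 \right)} \right)} + 23927\right) + P\right) = -300043 - \left(\left(243 + 23927\right) + 23\right) = -300043 - \left(24170 + 23\right) = -300043 - 24193 = -324236$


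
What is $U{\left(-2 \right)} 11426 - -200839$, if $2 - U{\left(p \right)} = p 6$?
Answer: $360803$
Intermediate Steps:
$U{\left(p \right)} = 2 - 6 p$ ($U{\left(p \right)} = 2 - p 6 = 2 - 6 p$)
$U{\left(-2 \right)} 11426 - -200839 = \left(2 - -12\right) 11426 - -200839 = \left(2 + 12\right) 11426 + 200839 = 14 \cdot 11426 + 200839 = 159964 + 200839 = 360803$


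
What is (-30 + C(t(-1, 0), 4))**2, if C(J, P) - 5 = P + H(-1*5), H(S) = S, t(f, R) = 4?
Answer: 676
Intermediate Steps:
C(J, P) = P (C(J, P) = 5 + (P - 1*5) = 5 + (P - 5) = 5 + (-5 + P) = P)
(-30 + C(t(-1, 0), 4))**2 = (-30 + 4)**2 = (-26)**2 = 676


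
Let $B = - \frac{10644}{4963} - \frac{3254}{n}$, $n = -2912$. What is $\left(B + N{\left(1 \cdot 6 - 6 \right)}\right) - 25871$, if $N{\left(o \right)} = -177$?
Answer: $- \frac{3841502143}{147472} \approx -26049.0$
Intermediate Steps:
$B = - \frac{151487}{147472}$ ($B = - \frac{10644}{4963} - \frac{3254}{-2912} = \left(-10644\right) \frac{1}{4963} - - \frac{1627}{1456} = - \frac{10644}{4963} + \frac{1627}{1456} = - \frac{151487}{147472} \approx -1.0272$)
$\left(B + N{\left(1 \cdot 6 - 6 \right)}\right) - 25871 = \left(- \frac{151487}{147472} - 177\right) - 25871 = - \frac{26254031}{147472} - 25871 = - \frac{3841502143}{147472}$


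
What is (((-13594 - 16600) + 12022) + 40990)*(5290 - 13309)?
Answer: -182977542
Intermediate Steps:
(((-13594 - 16600) + 12022) + 40990)*(5290 - 13309) = ((-30194 + 12022) + 40990)*(-8019) = (-18172 + 40990)*(-8019) = 22818*(-8019) = -182977542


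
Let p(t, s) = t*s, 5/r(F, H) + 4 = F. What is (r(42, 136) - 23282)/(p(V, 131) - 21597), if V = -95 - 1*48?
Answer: 884711/1532540 ≈ 0.57728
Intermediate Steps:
V = -143 (V = -95 - 48 = -143)
r(F, H) = 5/(-4 + F)
p(t, s) = s*t
(r(42, 136) - 23282)/(p(V, 131) - 21597) = (5/(-4 + 42) - 23282)/(131*(-143) - 21597) = (5/38 - 23282)/(-18733 - 21597) = (5*(1/38) - 23282)/(-40330) = (5/38 - 23282)*(-1/40330) = -884711/38*(-1/40330) = 884711/1532540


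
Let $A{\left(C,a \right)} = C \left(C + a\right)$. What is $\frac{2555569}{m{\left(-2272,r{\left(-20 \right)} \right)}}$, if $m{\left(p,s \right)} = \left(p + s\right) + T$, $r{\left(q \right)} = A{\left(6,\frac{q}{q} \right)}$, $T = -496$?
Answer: $- \frac{2555569}{2726} \approx -937.48$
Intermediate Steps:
$r{\left(q \right)} = 42$ ($r{\left(q \right)} = 6 \left(6 + \frac{q}{q}\right) = 6 \left(6 + 1\right) = 6 \cdot 7 = 42$)
$m{\left(p,s \right)} = -496 + p + s$ ($m{\left(p,s \right)} = \left(p + s\right) - 496 = -496 + p + s$)
$\frac{2555569}{m{\left(-2272,r{\left(-20 \right)} \right)}} = \frac{2555569}{-496 - 2272 + 42} = \frac{2555569}{-2726} = 2555569 \left(- \frac{1}{2726}\right) = - \frac{2555569}{2726}$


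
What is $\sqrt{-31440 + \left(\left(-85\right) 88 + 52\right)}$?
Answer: $2 i \sqrt{9717} \approx 197.15 i$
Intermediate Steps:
$\sqrt{-31440 + \left(\left(-85\right) 88 + 52\right)} = \sqrt{-31440 + \left(-7480 + 52\right)} = \sqrt{-31440 - 7428} = \sqrt{-38868} = 2 i \sqrt{9717}$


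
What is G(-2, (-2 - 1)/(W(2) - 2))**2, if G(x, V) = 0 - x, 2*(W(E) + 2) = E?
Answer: 4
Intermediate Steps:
W(E) = -2 + E/2
G(x, V) = -x
G(-2, (-2 - 1)/(W(2) - 2))**2 = (-1*(-2))**2 = 2**2 = 4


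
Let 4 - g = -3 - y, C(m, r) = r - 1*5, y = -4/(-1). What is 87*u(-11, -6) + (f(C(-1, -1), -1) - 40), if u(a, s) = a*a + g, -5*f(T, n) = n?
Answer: 57221/5 ≈ 11444.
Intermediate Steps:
y = 4 (y = -4*(-1) = 4)
C(m, r) = -5 + r (C(m, r) = r - 5 = -5 + r)
f(T, n) = -n/5
g = 11 (g = 4 - (-3 - 1*4) = 4 - (-3 - 4) = 4 - 1*(-7) = 4 + 7 = 11)
u(a, s) = 11 + a² (u(a, s) = a*a + 11 = a² + 11 = 11 + a²)
87*u(-11, -6) + (f(C(-1, -1), -1) - 40) = 87*(11 + (-11)²) + (-⅕*(-1) - 40) = 87*(11 + 121) + (⅕ - 40) = 87*132 - 199/5 = 11484 - 199/5 = 57221/5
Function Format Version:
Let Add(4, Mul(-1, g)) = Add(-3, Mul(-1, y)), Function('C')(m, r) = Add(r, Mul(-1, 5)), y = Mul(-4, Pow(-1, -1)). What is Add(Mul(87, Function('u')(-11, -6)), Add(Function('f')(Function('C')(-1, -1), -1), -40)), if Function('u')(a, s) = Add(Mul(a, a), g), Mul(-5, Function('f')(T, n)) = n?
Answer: Rational(57221, 5) ≈ 11444.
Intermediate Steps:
y = 4 (y = Mul(-4, -1) = 4)
Function('C')(m, r) = Add(-5, r) (Function('C')(m, r) = Add(r, -5) = Add(-5, r))
Function('f')(T, n) = Mul(Rational(-1, 5), n)
g = 11 (g = Add(4, Mul(-1, Add(-3, Mul(-1, 4)))) = Add(4, Mul(-1, Add(-3, -4))) = Add(4, Mul(-1, -7)) = Add(4, 7) = 11)
Function('u')(a, s) = Add(11, Pow(a, 2)) (Function('u')(a, s) = Add(Mul(a, a), 11) = Add(Pow(a, 2), 11) = Add(11, Pow(a, 2)))
Add(Mul(87, Function('u')(-11, -6)), Add(Function('f')(Function('C')(-1, -1), -1), -40)) = Add(Mul(87, Add(11, Pow(-11, 2))), Add(Mul(Rational(-1, 5), -1), -40)) = Add(Mul(87, Add(11, 121)), Add(Rational(1, 5), -40)) = Add(Mul(87, 132), Rational(-199, 5)) = Add(11484, Rational(-199, 5)) = Rational(57221, 5)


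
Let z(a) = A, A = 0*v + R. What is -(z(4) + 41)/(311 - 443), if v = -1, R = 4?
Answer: 15/44 ≈ 0.34091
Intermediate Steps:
A = 4 (A = 0*(-1) + 4 = 0 + 4 = 4)
z(a) = 4
-(z(4) + 41)/(311 - 443) = -(4 + 41)/(311 - 443) = -45/(-132) = -45*(-1)/132 = -1*(-15/44) = 15/44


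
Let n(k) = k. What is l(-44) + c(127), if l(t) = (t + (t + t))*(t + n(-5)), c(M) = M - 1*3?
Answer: 6592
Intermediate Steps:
c(M) = -3 + M (c(M) = M - 3 = -3 + M)
l(t) = 3*t*(-5 + t) (l(t) = (t + (t + t))*(t - 5) = (t + 2*t)*(-5 + t) = (3*t)*(-5 + t) = 3*t*(-5 + t))
l(-44) + c(127) = 3*(-44)*(-5 - 44) + (-3 + 127) = 3*(-44)*(-49) + 124 = 6468 + 124 = 6592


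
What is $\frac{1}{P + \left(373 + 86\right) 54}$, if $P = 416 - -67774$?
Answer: $\frac{1}{92976} \approx 1.0755 \cdot 10^{-5}$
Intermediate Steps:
$P = 68190$ ($P = 416 + 67774 = 68190$)
$\frac{1}{P + \left(373 + 86\right) 54} = \frac{1}{68190 + \left(373 + 86\right) 54} = \frac{1}{68190 + 459 \cdot 54} = \frac{1}{68190 + 24786} = \frac{1}{92976}$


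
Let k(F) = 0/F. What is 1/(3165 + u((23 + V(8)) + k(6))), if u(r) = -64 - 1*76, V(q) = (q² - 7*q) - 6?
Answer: 1/3025 ≈ 0.00033058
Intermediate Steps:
k(F) = 0
V(q) = -6 + q² - 7*q
u(r) = -140 (u(r) = -64 - 76 = -140)
1/(3165 + u((23 + V(8)) + k(6))) = 1/(3165 - 140) = 1/3025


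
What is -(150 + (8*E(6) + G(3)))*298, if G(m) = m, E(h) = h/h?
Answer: -47978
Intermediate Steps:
E(h) = 1
-(150 + (8*E(6) + G(3)))*298 = -(150 + (8*1 + 3))*298 = -(150 + (8 + 3))*298 = -(150 + 11)*298 = -161*298 = -1*47978 = -47978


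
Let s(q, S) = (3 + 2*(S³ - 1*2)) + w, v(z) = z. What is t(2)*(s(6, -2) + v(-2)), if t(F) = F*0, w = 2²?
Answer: 0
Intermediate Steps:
w = 4
t(F) = 0
s(q, S) = 3 + 2*S³ (s(q, S) = (3 + 2*(S³ - 1*2)) + 4 = (3 + 2*(S³ - 2)) + 4 = (3 + 2*(-2 + S³)) + 4 = (3 + (-4 + 2*S³)) + 4 = (-1 + 2*S³) + 4 = 3 + 2*S³)
t(2)*(s(6, -2) + v(-2)) = 0*((3 + 2*(-2)³) - 2) = 0*((3 + 2*(-8)) - 2) = 0*((3 - 16) - 2) = 0*(-13 - 2) = 0*(-15) = 0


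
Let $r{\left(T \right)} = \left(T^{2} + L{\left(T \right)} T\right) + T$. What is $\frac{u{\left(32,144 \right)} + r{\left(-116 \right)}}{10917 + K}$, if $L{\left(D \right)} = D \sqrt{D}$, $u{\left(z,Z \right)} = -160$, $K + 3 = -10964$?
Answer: $- \frac{1318}{5} - \frac{13456 i \sqrt{29}}{25} \approx -263.6 - 2898.5 i$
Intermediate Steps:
$K = -10967$ ($K = -3 - 10964 = -10967$)
$L{\left(D \right)} = D^{\frac{3}{2}}$
$r{\left(T \right)} = T + T^{2} + T^{\frac{5}{2}}$ ($r{\left(T \right)} = \left(T^{2} + T^{\frac{3}{2}} T\right) + T = \left(T^{2} + T^{\frac{5}{2}}\right) + T = T + T^{2} + T^{\frac{5}{2}}$)
$\frac{u{\left(32,144 \right)} + r{\left(-116 \right)}}{10917 + K} = \frac{-160 - 116 \left(1 - 116 + \left(-116\right)^{\frac{3}{2}}\right)}{10917 - 10967} = \frac{-160 - 116 \left(1 - 116 - 232 i \sqrt{29}\right)}{-50} = \left(-160 - 116 \left(-115 - 232 i \sqrt{29}\right)\right) \left(- \frac{1}{50}\right) = \left(-160 + \left(13340 + 26912 i \sqrt{29}\right)\right) \left(- \frac{1}{50}\right) = \left(13180 + 26912 i \sqrt{29}\right) \left(- \frac{1}{50}\right) = - \frac{1318}{5} - \frac{13456 i \sqrt{29}}{25}$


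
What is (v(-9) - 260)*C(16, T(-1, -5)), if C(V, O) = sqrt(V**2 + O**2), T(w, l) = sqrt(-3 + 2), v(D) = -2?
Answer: -262*sqrt(255) ≈ -4183.8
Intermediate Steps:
T(w, l) = I (T(w, l) = sqrt(-1) = I)
C(V, O) = sqrt(O**2 + V**2)
(v(-9) - 260)*C(16, T(-1, -5)) = (-2 - 260)*sqrt(I**2 + 16**2) = -262*sqrt(-1 + 256) = -262*sqrt(255)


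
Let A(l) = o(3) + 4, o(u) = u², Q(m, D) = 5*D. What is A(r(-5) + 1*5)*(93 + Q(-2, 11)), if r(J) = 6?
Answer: 1924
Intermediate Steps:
A(l) = 13 (A(l) = 3² + 4 = 9 + 4 = 13)
A(r(-5) + 1*5)*(93 + Q(-2, 11)) = 13*(93 + 5*11) = 13*(93 + 55) = 13*148 = 1924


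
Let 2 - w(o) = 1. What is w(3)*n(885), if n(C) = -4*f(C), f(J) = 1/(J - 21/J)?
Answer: -295/65267 ≈ -0.0045199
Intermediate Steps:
w(o) = 1 (w(o) = 2 - 1*1 = 2 - 1 = 1)
n(C) = -4*C/(-21 + C²)
w(3)*n(885) = 1*(-4*885/(-21 + 885²)) = 1*(-4*885/(-21 + 783225)) = 1*(-4*885/783204) = 1*(-4*885*1/783204) = 1*(-295/65267) = -295/65267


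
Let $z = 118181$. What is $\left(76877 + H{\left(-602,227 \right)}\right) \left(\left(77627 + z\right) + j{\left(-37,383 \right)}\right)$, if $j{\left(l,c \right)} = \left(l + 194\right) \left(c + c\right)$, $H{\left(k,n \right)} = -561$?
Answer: $24121198120$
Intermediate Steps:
$j{\left(l,c \right)} = 2 c \left(194 + l\right)$ ($j{\left(l,c \right)} = \left(194 + l\right) 2 c = 2 c \left(194 + l\right)$)
$\left(76877 + H{\left(-602,227 \right)}\right) \left(\left(77627 + z\right) + j{\left(-37,383 \right)}\right) = \left(76877 - 561\right) \left(\left(77627 + 118181\right) + 2 \cdot 383 \left(194 - 37\right)\right) = 76316 \left(195808 + 2 \cdot 383 \cdot 157\right) = 76316 \left(195808 + 120262\right) = 76316 \cdot 316070 = 24121198120$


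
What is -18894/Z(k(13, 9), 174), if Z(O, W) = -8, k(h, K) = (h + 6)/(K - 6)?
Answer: 9447/4 ≈ 2361.8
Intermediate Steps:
k(h, K) = (6 + h)/(-6 + K)
-18894/Z(k(13, 9), 174) = -18894/(-8) = -18894*(-⅛) = 9447/4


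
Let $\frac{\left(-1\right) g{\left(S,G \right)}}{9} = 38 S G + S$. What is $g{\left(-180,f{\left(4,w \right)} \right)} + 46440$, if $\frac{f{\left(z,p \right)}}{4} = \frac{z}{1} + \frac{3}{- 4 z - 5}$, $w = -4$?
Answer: $\frac{6984900}{7} \approx 9.9784 \cdot 10^{5}$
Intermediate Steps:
$f{\left(z,p \right)} = 4 z + \frac{12}{-5 - 4 z}$ ($f{\left(z,p \right)} = 4 \left(\frac{z}{1} + \frac{3}{- 4 z - 5}\right) = 4 \left(z 1 + \frac{3}{-5 - 4 z}\right) = 4 \left(z + \frac{3}{-5 - 4 z}\right) = 4 z + \frac{12}{-5 - 4 z}$)
$g{\left(S,G \right)} = - 9 S - 342 G S$ ($g{\left(S,G \right)} = - 9 \left(38 S G + S\right) = - 9 \left(38 G S + S\right) = - 9 \left(S + 38 G S\right) = - 9 S - 342 G S$)
$g{\left(-180,f{\left(4,w \right)} \right)} + 46440 = \left(-9\right) \left(-180\right) \left(1 + 38 \frac{4 \left(-3 + 4 \cdot 4^{2} + 5 \cdot 4\right)}{5 + 4 \cdot 4}\right) + 46440 = \left(-9\right) \left(-180\right) \left(1 + 38 \frac{4 \left(-3 + 4 \cdot 16 + 20\right)}{5 + 16}\right) + 46440 = \left(-9\right) \left(-180\right) \left(1 + 38 \frac{4 \left(-3 + 64 + 20\right)}{21}\right) + 46440 = \left(-9\right) \left(-180\right) \left(1 + 38 \cdot 4 \cdot \frac{1}{21} \cdot 81\right) + 46440 = \left(-9\right) \left(-180\right) \left(1 + 38 \cdot \frac{108}{7}\right) + 46440 = \left(-9\right) \left(-180\right) \left(1 + \frac{4104}{7}\right) + 46440 = \left(-9\right) \left(-180\right) \frac{4111}{7} + 46440 = \frac{6659820}{7} + 46440 = \frac{6984900}{7}$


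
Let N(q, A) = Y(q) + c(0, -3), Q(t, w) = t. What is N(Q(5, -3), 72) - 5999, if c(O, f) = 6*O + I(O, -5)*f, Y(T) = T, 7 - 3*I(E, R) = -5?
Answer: -6006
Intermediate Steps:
I(E, R) = 4 (I(E, R) = 7/3 - ⅓*(-5) = 7/3 + 5/3 = 4)
c(O, f) = 4*f + 6*O (c(O, f) = 6*O + 4*f = 4*f + 6*O)
N(q, A) = -12 + q (N(q, A) = q + (4*(-3) + 6*0) = q + (-12 + 0) = q - 12 = -12 + q)
N(Q(5, -3), 72) - 5999 = (-12 + 5) - 5999 = -7 - 5999 = -6006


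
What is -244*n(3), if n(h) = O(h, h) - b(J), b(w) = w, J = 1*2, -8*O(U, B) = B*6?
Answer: 1037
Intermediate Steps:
O(U, B) = -3*B/4 (O(U, B) = -B*6/8 = -3*B/4)
J = 2
n(h) = -2 - 3*h/4 (n(h) = -3*h/4 - 1*2 = -3*h/4 - 2 = -2 - 3*h/4)
-244*n(3) = -244*(-2 - ¾*3) = -244*(-2 - 9/4) = -244*(-17/4) = 1037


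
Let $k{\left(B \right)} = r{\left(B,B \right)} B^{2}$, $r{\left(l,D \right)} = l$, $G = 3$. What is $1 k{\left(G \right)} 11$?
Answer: $297$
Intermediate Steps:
$k{\left(B \right)} = B^{3}$ ($k{\left(B \right)} = B B^{2} = B^{3}$)
$1 k{\left(G \right)} 11 = 1 \cdot 3^{3} \cdot 11 = 1 \cdot 27 \cdot 11 = 27 \cdot 11 = 297$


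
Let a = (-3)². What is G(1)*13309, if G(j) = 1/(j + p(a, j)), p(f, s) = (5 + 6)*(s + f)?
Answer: 13309/111 ≈ 119.90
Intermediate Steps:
a = 9
p(f, s) = 11*f + 11*s (p(f, s) = 11*(f + s) = 11*f + 11*s)
G(j) = 1/(99 + 12*j) (G(j) = 1/(j + (11*9 + 11*j)) = 1/(j + (99 + 11*j)) = 1/(99 + 12*j))
G(1)*13309 = (1/(3*(33 + 4*1)))*13309 = (1/(3*(33 + 4)))*13309 = ((⅓)/37)*13309 = ((⅓)*(1/37))*13309 = (1/111)*13309 = 13309/111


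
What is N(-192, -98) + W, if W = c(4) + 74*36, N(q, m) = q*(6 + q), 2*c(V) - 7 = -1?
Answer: 38379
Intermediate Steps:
c(V) = 3 (c(V) = 7/2 + (½)*(-1) = 7/2 - ½ = 3)
W = 2667 (W = 3 + 74*36 = 3 + 2664 = 2667)
N(-192, -98) + W = -192*(6 - 192) + 2667 = -192*(-186) + 2667 = 35712 + 2667 = 38379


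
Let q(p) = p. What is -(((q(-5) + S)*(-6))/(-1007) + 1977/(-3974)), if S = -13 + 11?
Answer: 2157747/4001818 ≈ 0.53919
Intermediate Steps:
S = -2
-(((q(-5) + S)*(-6))/(-1007) + 1977/(-3974)) = -(((-5 - 2)*(-6))/(-1007) + 1977/(-3974)) = -(-7*(-6)*(-1/1007) + 1977*(-1/3974)) = -(42*(-1/1007) - 1977/3974) = -(-42/1007 - 1977/3974) = -1*(-2157747/4001818) = 2157747/4001818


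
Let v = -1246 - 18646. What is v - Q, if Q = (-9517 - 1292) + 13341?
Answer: -22424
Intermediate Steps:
v = -19892
Q = 2532 (Q = -10809 + 13341 = 2532)
v - Q = -19892 - 1*2532 = -19892 - 2532 = -22424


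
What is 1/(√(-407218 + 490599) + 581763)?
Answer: 581763/338448104788 - √83381/338448104788 ≈ 1.7181e-6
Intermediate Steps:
1/(√(-407218 + 490599) + 581763) = 1/(√83381 + 581763) = 1/(581763 + √83381)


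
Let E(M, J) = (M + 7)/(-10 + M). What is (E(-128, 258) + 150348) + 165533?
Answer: 43591699/138 ≈ 3.1588e+5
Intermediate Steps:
E(M, J) = (7 + M)/(-10 + M)
(E(-128, 258) + 150348) + 165533 = ((7 - 128)/(-10 - 128) + 150348) + 165533 = (-121/(-138) + 150348) + 165533 = (-1/138*(-121) + 150348) + 165533 = (121/138 + 150348) + 165533 = 20748145/138 + 165533 = 43591699/138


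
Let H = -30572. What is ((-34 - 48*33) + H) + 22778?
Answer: -9412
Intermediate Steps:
((-34 - 48*33) + H) + 22778 = ((-34 - 48*33) - 30572) + 22778 = ((-34 - 1584) - 30572) + 22778 = (-1618 - 30572) + 22778 = -32190 + 22778 = -9412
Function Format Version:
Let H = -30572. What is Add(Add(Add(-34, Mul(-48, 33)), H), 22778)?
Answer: -9412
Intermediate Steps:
Add(Add(Add(-34, Mul(-48, 33)), H), 22778) = Add(Add(Add(-34, Mul(-48, 33)), -30572), 22778) = Add(Add(Add(-34, -1584), -30572), 22778) = Add(Add(-1618, -30572), 22778) = Add(-32190, 22778) = -9412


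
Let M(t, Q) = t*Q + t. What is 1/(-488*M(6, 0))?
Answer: -1/2928 ≈ -0.00034153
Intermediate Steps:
M(t, Q) = t + Q*t (M(t, Q) = Q*t + t = t + Q*t)
1/(-488*M(6, 0)) = 1/(-2928*(1 + 0)) = 1/(-2928) = -1/2928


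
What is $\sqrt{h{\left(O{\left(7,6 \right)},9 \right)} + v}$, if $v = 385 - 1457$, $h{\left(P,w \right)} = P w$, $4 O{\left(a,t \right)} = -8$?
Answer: $i \sqrt{1090} \approx 33.015 i$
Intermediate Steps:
$O{\left(a,t \right)} = -2$ ($O{\left(a,t \right)} = \frac{1}{4} \left(-8\right) = -2$)
$v = -1072$
$\sqrt{h{\left(O{\left(7,6 \right)},9 \right)} + v} = \sqrt{\left(-2\right) 9 - 1072} = \sqrt{-18 - 1072} = \sqrt{-1090} = i \sqrt{1090}$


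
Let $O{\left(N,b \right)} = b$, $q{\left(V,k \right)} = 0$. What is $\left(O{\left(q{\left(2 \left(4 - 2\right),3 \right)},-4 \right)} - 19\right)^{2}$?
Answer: $529$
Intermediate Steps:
$\left(O{\left(q{\left(2 \left(4 - 2\right),3 \right)},-4 \right)} - 19\right)^{2} = \left(-4 - 19\right)^{2} = \left(-23\right)^{2} = 529$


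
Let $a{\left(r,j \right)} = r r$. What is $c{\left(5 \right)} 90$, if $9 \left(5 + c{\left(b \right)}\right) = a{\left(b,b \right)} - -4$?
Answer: $-160$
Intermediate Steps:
$a{\left(r,j \right)} = r^{2}$
$c{\left(b \right)} = - \frac{41}{9} + \frac{b^{2}}{9}$ ($c{\left(b \right)} = -5 + \frac{b^{2} - -4}{9} = -5 + \frac{b^{2} + 4}{9} = -5 + \frac{4 + b^{2}}{9} = -5 + \left(\frac{4}{9} + \frac{b^{2}}{9}\right) = - \frac{41}{9} + \frac{b^{2}}{9}$)
$c{\left(5 \right)} 90 = \left(- \frac{41}{9} + \frac{5^{2}}{9}\right) 90 = \left(- \frac{41}{9} + \frac{1}{9} \cdot 25\right) 90 = \left(- \frac{41}{9} + \frac{25}{9}\right) 90 = \left(- \frac{16}{9}\right) 90 = -160$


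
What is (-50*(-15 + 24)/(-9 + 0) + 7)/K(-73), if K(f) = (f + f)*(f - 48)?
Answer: 57/17666 ≈ 0.0032265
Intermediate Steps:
K(f) = 2*f*(-48 + f) (K(f) = (2*f)*(-48 + f) = 2*f*(-48 + f))
(-50*(-15 + 24)/(-9 + 0) + 7)/K(-73) = (-50*(-15 + 24)/(-9 + 0) + 7)/((2*(-73)*(-48 - 73))) = (-450/(-9) + 7)/((2*(-73)*(-121))) = (-450*(-1)/9 + 7)/17666 = (-50*(-1) + 7)*(1/17666) = (50 + 7)*(1/17666) = 57*(1/17666) = 57/17666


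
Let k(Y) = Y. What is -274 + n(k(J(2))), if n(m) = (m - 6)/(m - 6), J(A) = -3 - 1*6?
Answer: -273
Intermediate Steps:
J(A) = -9 (J(A) = -3 - 6 = -9)
n(m) = 1 (n(m) = (-6 + m)/(-6 + m) = 1)
-274 + n(k(J(2))) = -274 + 1 = -273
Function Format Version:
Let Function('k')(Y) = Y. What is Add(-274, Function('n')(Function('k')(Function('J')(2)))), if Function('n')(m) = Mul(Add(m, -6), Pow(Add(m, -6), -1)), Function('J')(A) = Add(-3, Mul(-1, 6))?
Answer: -273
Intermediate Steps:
Function('J')(A) = -9 (Function('J')(A) = Add(-3, -6) = -9)
Function('n')(m) = 1 (Function('n')(m) = Mul(Add(-6, m), Pow(Add(-6, m), -1)) = 1)
Add(-274, Function('n')(Function('k')(Function('J')(2)))) = Add(-274, 1) = -273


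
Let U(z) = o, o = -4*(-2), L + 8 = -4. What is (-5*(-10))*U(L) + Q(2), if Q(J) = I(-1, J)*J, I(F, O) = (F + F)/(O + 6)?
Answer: 799/2 ≈ 399.50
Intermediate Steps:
L = -12 (L = -8 - 4 = -12)
I(F, O) = 2*F/(6 + O) (I(F, O) = (2*F)/(6 + O) = 2*F/(6 + O))
o = 8
U(z) = 8
Q(J) = -2*J/(6 + J) (Q(J) = (2*(-1)/(6 + J))*J = (-2/(6 + J))*J = -2*J/(6 + J))
(-5*(-10))*U(L) + Q(2) = -5*(-10)*8 - 2*2/(6 + 2) = 50*8 - 2*2/8 = 400 - 2*2*⅛ = 400 - ½ = 799/2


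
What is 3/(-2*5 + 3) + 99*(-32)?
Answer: -22179/7 ≈ -3168.4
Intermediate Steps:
3/(-2*5 + 3) + 99*(-32) = 3/(-10 + 3) - 3168 = 3/(-7) - 3168 = 3*(-⅐) - 3168 = -3/7 - 3168 = -22179/7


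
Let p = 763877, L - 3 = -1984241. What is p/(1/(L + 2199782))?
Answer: 164649104088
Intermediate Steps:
L = -1984238 (L = 3 - 1984241 = -1984238)
p/(1/(L + 2199782)) = 763877/(1/(-1984238 + 2199782)) = 763877/(1/215544) = 763877*215544 = 164649104088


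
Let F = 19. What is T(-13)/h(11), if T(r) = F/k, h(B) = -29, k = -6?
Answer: 19/174 ≈ 0.10920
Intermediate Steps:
T(r) = -19/6 (T(r) = 19/(-6) = 19*(-1/6) = -19/6)
T(-13)/h(11) = -19/6/(-29) = -19/6*(-1/29) = 19/174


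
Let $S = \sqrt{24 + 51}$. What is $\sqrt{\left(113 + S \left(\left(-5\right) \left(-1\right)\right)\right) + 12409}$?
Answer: $\sqrt{12522 + 25 \sqrt{3}} \approx 112.1$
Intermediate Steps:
$S = 5 \sqrt{3}$ ($S = \sqrt{75} = 5 \sqrt{3} \approx 8.6602$)
$\sqrt{\left(113 + S \left(\left(-5\right) \left(-1\right)\right)\right) + 12409} = \sqrt{\left(113 + 5 \sqrt{3} \left(\left(-5\right) \left(-1\right)\right)\right) + 12409} = \sqrt{\left(113 + 5 \sqrt{3} \cdot 5\right) + 12409} = \sqrt{\left(113 + 25 \sqrt{3}\right) + 12409} = \sqrt{12522 + 25 \sqrt{3}}$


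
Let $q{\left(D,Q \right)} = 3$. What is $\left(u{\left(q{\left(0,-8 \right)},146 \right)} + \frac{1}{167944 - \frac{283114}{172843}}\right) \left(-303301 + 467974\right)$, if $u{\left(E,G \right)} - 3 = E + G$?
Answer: $\frac{80730110272308003}{3225295742} \approx 2.503 \cdot 10^{7}$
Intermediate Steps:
$u{\left(E,G \right)} = 3 + E + G$ ($u{\left(E,G \right)} = 3 + \left(E + G\right) = 3 + E + G$)
$\left(u{\left(q{\left(0,-8 \right)},146 \right)} + \frac{1}{167944 - \frac{283114}{172843}}\right) \left(-303301 + 467974\right) = \left(\left(3 + 3 + 146\right) + \frac{1}{167944 - \frac{283114}{172843}}\right) \left(-303301 + 467974\right) = \left(152 + \frac{1}{167944 - \frac{283114}{172843}}\right) 164673 = \left(152 + \frac{1}{\frac{29027661678}{172843}}\right) 164673 = \left(152 + \frac{172843}{29027661678}\right) 164673 = \frac{4412204747899}{29027661678} \cdot 164673 = \frac{80730110272308003}{3225295742}$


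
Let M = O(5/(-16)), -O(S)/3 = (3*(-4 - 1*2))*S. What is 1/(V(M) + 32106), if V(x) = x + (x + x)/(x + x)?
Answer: 8/256721 ≈ 3.1162e-5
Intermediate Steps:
O(S) = 54*S (O(S) = -3*3*(-4 - 1*2)*S = -3*3*(-4 - 2)*S = -3*3*(-6)*S = -(-54)*S = 54*S)
M = -135/8 (M = 54*(5/(-16)) = 54*(5*(-1/16)) = 54*(-5/16) = -135/8 ≈ -16.875)
V(x) = 1 + x (V(x) = x + (2*x)/((2*x)) = x + (2*x)*(1/(2*x)) = x + 1 = 1 + x)
1/(V(M) + 32106) = 1/((1 - 135/8) + 32106) = 1/(-127/8 + 32106) = 1/(256721/8) = 8/256721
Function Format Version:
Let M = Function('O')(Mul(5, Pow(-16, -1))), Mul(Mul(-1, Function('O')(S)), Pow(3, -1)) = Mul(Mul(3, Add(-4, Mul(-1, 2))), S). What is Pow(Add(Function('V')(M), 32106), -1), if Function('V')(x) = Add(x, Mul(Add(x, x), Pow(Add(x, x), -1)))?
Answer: Rational(8, 256721) ≈ 3.1162e-5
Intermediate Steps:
Function('O')(S) = Mul(54, S) (Function('O')(S) = Mul(-3, Mul(Mul(3, Add(-4, Mul(-1, 2))), S)) = Mul(-3, Mul(Mul(3, Add(-4, -2)), S)) = Mul(-3, Mul(Mul(3, -6), S)) = Mul(-3, Mul(-18, S)) = Mul(54, S))
M = Rational(-135, 8) (M = Mul(54, Mul(5, Pow(-16, -1))) = Mul(54, Mul(5, Rational(-1, 16))) = Mul(54, Rational(-5, 16)) = Rational(-135, 8) ≈ -16.875)
Function('V')(x) = Add(1, x) (Function('V')(x) = Add(x, Mul(Mul(2, x), Pow(Mul(2, x), -1))) = Add(x, Mul(Mul(2, x), Mul(Rational(1, 2), Pow(x, -1)))) = Add(x, 1) = Add(1, x))
Pow(Add(Function('V')(M), 32106), -1) = Pow(Add(Add(1, Rational(-135, 8)), 32106), -1) = Pow(Add(Rational(-127, 8), 32106), -1) = Pow(Rational(256721, 8), -1) = Rational(8, 256721)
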